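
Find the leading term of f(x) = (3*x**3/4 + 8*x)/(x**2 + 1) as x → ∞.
3*x/4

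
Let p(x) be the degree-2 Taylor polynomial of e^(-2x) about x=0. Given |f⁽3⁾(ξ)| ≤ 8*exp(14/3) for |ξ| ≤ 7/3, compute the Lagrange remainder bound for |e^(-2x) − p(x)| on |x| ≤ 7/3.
1372*exp(14/3)/81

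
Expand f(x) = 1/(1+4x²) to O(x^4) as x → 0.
1 - 4*x**2 + O(x**4)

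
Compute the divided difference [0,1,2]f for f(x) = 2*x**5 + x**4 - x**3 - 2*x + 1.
34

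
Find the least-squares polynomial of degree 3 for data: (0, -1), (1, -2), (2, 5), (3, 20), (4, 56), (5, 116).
-151/126 + (-41/108)x + (-47/63)x² + (119/108)x³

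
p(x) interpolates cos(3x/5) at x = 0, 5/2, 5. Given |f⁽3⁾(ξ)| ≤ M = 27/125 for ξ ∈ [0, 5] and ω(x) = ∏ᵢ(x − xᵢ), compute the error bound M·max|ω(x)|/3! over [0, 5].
sqrt(3)/8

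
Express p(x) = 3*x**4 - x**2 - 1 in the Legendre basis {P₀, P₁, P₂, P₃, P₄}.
(-11/15)P₀ + (22/21)P₂ + (24/35)P₄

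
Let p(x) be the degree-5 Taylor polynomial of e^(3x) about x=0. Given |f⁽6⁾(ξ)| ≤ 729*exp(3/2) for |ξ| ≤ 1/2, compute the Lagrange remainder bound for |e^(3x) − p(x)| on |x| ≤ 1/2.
81*exp(3/2)/5120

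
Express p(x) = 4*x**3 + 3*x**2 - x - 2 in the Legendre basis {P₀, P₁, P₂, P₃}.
-P₀ + (7/5)P₁ + (2)P₂ + (8/5)P₃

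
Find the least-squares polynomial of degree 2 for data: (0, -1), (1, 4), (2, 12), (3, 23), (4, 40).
-26/35 + (167/70)x + (27/14)x²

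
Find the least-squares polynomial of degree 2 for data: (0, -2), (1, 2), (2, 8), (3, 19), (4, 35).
-58/35 + (57/70)x + (29/14)x²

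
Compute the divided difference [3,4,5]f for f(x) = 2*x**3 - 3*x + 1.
24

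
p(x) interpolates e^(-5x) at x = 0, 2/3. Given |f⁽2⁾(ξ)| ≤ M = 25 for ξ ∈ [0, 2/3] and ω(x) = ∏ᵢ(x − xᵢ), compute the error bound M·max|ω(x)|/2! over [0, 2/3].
25/18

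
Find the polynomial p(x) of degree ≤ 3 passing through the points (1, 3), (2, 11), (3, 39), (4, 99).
2*x**3 - 2*x**2 + 3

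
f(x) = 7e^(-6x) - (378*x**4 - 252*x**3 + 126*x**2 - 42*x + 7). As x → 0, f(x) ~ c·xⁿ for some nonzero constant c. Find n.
5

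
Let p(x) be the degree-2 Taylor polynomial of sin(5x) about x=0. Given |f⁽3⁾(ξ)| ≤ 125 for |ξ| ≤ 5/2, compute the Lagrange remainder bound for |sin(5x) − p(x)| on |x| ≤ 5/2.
15625/48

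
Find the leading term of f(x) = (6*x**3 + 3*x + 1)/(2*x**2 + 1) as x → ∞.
3*x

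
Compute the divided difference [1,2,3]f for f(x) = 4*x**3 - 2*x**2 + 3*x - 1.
22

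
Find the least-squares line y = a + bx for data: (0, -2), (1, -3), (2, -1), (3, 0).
a = -27/10, b = 4/5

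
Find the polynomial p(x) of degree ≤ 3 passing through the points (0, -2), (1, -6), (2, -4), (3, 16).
2*x**3 - 3*x**2 - 3*x - 2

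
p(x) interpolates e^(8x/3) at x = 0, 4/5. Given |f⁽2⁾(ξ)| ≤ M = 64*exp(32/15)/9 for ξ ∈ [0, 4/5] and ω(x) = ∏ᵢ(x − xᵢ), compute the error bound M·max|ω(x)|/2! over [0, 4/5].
128*exp(32/15)/225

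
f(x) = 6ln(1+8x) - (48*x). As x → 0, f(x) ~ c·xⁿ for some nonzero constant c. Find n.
2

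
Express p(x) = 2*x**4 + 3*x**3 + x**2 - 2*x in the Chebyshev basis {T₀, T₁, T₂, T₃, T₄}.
(5/4)T₀ + (1/4)T₁ + (3/2)T₂ + (3/4)T₃ + (1/4)T₄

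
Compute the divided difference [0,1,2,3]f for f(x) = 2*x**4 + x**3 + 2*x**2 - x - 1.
13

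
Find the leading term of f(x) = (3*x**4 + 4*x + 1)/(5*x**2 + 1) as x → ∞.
3*x**2/5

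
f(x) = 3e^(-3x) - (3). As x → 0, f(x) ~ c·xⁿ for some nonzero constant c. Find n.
1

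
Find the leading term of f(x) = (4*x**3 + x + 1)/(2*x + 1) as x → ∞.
2*x**2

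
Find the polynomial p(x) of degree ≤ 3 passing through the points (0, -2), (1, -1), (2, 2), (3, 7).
x**2 - 2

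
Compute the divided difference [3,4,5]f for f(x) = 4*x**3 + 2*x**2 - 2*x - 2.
50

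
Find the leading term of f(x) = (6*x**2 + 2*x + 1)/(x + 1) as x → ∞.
6*x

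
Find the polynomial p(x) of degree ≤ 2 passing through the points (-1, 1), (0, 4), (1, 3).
-2*x**2 + x + 4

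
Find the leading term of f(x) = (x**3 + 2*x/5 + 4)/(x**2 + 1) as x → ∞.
x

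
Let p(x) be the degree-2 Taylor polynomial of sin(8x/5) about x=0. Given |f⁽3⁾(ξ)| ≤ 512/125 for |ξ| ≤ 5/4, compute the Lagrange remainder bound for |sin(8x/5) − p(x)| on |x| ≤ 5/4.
4/3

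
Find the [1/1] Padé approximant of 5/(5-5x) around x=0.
1/(1 - x)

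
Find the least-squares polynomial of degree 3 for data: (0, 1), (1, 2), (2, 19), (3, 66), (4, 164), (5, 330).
107/126 + (463/756)x + (-241/126)x² + (323/108)x³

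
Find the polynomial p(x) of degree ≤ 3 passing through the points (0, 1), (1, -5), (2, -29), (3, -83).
-2*x**3 - 3*x**2 - x + 1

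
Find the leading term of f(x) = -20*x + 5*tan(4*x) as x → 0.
320*x**3/3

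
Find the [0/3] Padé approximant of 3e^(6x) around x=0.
3/(-36*x**3 + 18*x**2 - 6*x + 1)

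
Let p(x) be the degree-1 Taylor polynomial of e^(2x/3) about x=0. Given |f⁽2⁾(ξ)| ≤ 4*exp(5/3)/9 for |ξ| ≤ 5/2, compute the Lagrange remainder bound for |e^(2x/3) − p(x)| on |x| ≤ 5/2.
25*exp(5/3)/18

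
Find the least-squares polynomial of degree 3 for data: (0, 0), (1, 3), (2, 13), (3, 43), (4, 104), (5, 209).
1/63 + (619/189)x + (-43/18)x² + (109/54)x³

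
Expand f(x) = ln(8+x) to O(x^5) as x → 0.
log(8) + x/8 - x**2/128 + x**3/1536 - x**4/16384 + O(x**5)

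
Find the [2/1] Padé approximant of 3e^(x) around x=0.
(x**2/2 + 2*x + 3)/(1 - x/3)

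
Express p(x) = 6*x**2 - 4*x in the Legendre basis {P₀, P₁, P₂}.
(2)P₀ + (-4)P₁ + (4)P₂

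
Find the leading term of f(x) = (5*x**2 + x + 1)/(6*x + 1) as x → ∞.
5*x/6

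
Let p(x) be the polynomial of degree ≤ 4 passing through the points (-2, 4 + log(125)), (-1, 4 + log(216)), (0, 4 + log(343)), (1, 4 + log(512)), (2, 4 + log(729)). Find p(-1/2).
4 + log(147*3**(35/64)*5**(113/128)*7**(7/64)/5)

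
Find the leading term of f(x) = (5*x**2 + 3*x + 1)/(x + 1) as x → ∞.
5*x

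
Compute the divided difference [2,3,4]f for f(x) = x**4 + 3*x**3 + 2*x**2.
84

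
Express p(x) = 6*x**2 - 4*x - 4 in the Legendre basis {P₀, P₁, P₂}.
(-2)P₀ + (-4)P₁ + (4)P₂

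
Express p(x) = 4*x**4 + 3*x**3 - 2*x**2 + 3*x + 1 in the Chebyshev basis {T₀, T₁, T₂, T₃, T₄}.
(3/2)T₀ + (21/4)T₁ + T₂ + (3/4)T₃ + (1/2)T₄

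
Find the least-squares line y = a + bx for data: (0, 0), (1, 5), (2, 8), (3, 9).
a = 1, b = 3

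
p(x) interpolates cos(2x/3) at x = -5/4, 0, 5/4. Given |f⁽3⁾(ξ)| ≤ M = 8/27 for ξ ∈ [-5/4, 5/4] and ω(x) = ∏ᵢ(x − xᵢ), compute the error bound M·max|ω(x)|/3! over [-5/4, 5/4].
125*sqrt(3)/5832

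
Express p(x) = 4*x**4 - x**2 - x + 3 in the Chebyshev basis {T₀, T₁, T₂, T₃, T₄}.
(4)T₀ - T₁ + (3/2)T₂ + (1/2)T₄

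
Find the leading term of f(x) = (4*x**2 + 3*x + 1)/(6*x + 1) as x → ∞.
2*x/3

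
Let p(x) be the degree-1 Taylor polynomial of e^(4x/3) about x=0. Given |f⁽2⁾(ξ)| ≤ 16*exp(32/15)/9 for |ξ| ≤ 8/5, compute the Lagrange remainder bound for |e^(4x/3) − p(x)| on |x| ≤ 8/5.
512*exp(32/15)/225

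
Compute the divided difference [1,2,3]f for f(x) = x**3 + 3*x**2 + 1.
9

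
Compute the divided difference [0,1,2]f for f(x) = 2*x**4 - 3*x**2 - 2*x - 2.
11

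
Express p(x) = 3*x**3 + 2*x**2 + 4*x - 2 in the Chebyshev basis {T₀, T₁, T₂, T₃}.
-T₀ + (25/4)T₁ + T₂ + (3/4)T₃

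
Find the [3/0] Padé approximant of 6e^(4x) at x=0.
64*x**3 + 48*x**2 + 24*x + 6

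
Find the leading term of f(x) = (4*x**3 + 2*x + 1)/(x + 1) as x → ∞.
4*x**2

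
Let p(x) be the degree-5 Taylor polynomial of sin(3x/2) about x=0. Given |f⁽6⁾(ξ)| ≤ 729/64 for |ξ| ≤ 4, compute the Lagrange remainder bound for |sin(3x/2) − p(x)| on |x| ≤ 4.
324/5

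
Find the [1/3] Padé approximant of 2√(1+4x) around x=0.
(7*x + 2)/(x**3 - x**2 + 3*x/2 + 1)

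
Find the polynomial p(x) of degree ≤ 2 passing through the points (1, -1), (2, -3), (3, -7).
-x**2 + x - 1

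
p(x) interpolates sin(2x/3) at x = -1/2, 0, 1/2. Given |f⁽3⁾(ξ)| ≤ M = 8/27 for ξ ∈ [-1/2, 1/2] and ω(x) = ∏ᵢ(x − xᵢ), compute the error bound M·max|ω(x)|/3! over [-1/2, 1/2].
sqrt(3)/729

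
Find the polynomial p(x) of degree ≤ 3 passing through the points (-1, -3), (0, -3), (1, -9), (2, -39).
-3*x**3 - 3*x**2 - 3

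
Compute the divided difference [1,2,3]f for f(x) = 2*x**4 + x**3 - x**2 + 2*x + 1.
55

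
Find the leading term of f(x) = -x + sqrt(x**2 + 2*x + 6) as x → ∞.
1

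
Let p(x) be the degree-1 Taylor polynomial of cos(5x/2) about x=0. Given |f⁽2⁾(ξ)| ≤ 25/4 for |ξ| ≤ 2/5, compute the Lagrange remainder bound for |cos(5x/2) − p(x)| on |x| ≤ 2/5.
1/2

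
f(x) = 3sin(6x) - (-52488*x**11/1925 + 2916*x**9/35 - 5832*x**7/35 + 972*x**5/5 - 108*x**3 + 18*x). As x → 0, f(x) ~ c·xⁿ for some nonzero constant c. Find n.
13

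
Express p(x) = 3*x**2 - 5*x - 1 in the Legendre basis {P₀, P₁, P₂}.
(-5)P₁ + (2)P₂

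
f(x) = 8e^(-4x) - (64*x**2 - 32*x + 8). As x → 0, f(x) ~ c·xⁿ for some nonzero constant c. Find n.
3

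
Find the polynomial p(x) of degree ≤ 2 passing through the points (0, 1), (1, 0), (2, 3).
2*x**2 - 3*x + 1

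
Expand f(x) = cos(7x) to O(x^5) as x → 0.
1 - 49*x**2/2 + 2401*x**4/24 + O(x**5)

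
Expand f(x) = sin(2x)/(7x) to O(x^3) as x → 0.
2/7 - 4*x**2/21 + O(x**3)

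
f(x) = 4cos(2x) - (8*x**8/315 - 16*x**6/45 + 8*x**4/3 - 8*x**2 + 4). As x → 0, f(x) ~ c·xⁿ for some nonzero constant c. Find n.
10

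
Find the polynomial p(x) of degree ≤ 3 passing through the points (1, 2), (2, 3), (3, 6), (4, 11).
x**2 - 2*x + 3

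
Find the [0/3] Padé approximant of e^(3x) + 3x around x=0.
1/(-333*x**3/2 + 63*x**2/2 - 6*x + 1)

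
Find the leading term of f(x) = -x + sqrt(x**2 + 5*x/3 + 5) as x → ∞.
5/6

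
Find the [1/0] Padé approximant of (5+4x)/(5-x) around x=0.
x + 1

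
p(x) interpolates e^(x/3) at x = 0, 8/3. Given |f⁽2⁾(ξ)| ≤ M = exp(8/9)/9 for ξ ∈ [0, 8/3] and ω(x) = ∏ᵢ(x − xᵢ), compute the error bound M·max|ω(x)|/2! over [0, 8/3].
8*exp(8/9)/81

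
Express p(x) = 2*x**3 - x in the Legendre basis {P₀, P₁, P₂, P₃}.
(1/5)P₁ + (4/5)P₃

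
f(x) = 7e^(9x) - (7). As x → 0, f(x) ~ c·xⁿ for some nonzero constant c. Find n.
1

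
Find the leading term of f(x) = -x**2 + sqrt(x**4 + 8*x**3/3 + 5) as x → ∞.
4*x/3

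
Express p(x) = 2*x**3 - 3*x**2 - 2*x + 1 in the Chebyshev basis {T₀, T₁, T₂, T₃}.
(-1/2)T₀ + (-1/2)T₁ + (-3/2)T₂ + (1/2)T₃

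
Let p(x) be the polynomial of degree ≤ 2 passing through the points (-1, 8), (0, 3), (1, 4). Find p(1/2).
11/4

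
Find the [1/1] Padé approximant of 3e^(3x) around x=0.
(9*x/2 + 3)/(1 - 3*x/2)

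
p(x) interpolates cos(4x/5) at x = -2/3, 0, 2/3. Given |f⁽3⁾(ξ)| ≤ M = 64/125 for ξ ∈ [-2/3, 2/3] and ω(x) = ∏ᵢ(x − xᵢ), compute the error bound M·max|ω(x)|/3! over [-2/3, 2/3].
512*sqrt(3)/91125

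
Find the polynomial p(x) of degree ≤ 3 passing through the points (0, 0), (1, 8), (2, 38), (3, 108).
3*x**3 + 2*x**2 + 3*x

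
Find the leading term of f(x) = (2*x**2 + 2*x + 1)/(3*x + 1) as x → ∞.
2*x/3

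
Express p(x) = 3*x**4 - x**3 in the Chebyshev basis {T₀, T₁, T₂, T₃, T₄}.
(9/8)T₀ + (-3/4)T₁ + (3/2)T₂ + (-1/4)T₃ + (3/8)T₄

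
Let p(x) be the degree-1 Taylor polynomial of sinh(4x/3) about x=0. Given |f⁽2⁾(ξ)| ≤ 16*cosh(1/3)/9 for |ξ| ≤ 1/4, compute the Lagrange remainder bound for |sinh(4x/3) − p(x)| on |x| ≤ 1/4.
cosh(1/3)/18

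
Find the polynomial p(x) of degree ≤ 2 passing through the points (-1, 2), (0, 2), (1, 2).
2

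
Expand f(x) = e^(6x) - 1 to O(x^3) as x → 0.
6*x + 18*x**2 + O(x**3)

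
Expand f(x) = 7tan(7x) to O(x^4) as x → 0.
49*x + 2401*x**3/3 + O(x**4)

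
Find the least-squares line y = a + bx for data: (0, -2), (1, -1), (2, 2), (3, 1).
a = -9/5, b = 6/5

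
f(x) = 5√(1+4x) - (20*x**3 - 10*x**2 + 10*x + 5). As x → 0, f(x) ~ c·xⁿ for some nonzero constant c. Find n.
4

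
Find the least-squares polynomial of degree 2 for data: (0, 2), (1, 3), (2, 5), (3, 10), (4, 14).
66/35 + (37/70)x + (9/14)x²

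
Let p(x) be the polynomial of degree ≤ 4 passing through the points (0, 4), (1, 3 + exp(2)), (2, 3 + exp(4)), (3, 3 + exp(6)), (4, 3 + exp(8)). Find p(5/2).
-5*exp(8)/128 - 5*exp(2)/32 + 387/128 + 45*exp(4)/64 + 15*exp(6)/32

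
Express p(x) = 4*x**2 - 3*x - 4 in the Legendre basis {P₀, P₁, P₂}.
(-8/3)P₀ + (-3)P₁ + (8/3)P₂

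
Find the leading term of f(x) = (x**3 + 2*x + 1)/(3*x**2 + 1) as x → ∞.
x/3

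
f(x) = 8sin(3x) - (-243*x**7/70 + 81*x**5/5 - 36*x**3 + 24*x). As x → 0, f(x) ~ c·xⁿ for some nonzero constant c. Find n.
9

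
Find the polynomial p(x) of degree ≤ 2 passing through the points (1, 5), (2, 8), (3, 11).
3*x + 2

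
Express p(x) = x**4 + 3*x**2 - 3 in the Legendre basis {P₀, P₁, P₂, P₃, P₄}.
(-9/5)P₀ + (18/7)P₂ + (8/35)P₄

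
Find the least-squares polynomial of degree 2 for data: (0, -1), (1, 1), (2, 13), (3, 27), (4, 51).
-43/35 + (-1/7)x + (23/7)x²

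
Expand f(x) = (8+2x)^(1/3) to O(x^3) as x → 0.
2 + x/6 - x**2/72 + O(x**3)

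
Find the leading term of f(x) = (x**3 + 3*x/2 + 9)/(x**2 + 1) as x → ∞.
x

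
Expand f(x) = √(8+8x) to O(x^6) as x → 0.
2*sqrt(2) + sqrt(2)*x - sqrt(2)*x**2/4 + sqrt(2)*x**3/8 - 5*sqrt(2)*x**4/64 + 7*sqrt(2)*x**5/128 + O(x**6)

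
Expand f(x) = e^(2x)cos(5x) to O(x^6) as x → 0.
1 + 2*x - 21*x**2/2 - 71*x**3/3 + 41*x**4/24 + 2141*x**5/60 + O(x**6)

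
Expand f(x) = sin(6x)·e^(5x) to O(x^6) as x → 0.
6*x + 30*x**2 + 39*x**3 - 55*x**4 - 4579*x**5/20 + O(x**6)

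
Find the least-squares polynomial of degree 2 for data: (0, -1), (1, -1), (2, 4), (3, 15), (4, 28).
-43/35 + (-61/35)x + (16/7)x²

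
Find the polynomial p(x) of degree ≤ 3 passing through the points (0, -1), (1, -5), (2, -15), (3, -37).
-x**3 - 3*x - 1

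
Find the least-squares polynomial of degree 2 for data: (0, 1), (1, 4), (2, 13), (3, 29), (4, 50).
33/35 + (1/70)x + (43/14)x²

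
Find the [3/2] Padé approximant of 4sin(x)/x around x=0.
(4 - 7*x**2/15)/(x**2/20 + 1)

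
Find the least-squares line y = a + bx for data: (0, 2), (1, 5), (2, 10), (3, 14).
a = 8/5, b = 41/10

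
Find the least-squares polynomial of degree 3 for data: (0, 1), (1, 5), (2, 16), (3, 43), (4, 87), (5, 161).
59/63 + (979/378)x + (26/63)x² + (59/54)x³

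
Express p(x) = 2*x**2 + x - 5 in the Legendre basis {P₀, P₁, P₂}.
(-13/3)P₀ + P₁ + (4/3)P₂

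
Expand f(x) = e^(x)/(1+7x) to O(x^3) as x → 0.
1 - 6*x + 85*x**2/2 + O(x**3)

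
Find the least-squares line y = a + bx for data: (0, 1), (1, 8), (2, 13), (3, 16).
a = 2, b = 5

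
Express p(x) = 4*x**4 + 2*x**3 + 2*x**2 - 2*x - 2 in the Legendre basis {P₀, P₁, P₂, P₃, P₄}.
(-8/15)P₀ + (-4/5)P₁ + (76/21)P₂ + (4/5)P₃ + (32/35)P₄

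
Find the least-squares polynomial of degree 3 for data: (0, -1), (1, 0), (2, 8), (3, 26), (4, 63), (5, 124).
-10/9 + (158/189)x + (-22/63)x² + (28/27)x³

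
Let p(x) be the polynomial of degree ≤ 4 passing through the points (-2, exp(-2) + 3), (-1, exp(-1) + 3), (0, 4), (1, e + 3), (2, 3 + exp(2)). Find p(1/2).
(-20*e + 3 + (-5*exp(2) + 60*e + 474)*exp(2))*exp(-2)/128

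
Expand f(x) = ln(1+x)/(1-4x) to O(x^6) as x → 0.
x + 7*x**2/2 + 43*x**3/3 + 685*x**4/12 + 3428*x**5/15 + O(x**6)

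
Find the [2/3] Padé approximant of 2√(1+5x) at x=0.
(175*x**2/8 + 14*x + 2)/(-25*x**3/32 + 45*x**2/16 + 9*x/2 + 1)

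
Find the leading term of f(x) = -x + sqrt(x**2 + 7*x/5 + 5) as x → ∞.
7/10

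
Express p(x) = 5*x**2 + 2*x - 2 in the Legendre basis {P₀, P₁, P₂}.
(-1/3)P₀ + (2)P₁ + (10/3)P₂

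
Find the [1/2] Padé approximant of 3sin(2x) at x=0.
6*x/(2*x**2/3 + 1)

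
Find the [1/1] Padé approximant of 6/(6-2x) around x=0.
1/(1 - x/3)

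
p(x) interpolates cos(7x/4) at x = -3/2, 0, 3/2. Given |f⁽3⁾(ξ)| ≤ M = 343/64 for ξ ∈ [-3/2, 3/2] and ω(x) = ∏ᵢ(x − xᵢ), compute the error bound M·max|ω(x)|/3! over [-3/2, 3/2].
343*sqrt(3)/512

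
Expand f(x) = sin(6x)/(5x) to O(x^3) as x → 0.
6/5 - 36*x**2/5 + O(x**3)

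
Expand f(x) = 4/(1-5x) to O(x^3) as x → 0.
4 + 20*x + 100*x**2 + O(x**3)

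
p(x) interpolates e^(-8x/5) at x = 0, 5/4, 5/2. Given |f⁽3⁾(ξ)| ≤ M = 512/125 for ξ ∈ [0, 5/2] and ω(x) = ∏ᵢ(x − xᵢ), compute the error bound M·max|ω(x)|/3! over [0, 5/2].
8*sqrt(3)/27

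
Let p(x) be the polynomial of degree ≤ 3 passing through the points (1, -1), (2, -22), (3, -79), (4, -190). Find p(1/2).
13/8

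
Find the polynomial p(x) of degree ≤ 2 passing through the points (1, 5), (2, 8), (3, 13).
x**2 + 4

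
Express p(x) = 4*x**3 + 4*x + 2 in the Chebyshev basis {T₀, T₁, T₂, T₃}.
(2)T₀ + (7)T₁ + T₃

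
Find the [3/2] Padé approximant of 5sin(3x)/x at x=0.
(15 - 63*x**2/4)/(9*x**2/20 + 1)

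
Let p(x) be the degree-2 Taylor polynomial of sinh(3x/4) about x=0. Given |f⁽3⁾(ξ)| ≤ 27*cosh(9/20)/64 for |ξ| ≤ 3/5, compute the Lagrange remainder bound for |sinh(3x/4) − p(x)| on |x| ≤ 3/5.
243*cosh(9/20)/16000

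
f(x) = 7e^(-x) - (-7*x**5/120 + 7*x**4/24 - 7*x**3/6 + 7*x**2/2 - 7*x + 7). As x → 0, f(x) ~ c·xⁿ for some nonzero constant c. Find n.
6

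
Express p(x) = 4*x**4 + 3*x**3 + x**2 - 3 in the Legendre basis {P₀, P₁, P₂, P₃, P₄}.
(-28/15)P₀ + (9/5)P₁ + (62/21)P₂ + (6/5)P₃ + (32/35)P₄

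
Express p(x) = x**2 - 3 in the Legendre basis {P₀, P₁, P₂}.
(-8/3)P₀ + (2/3)P₂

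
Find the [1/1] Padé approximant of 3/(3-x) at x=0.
1/(1 - x/3)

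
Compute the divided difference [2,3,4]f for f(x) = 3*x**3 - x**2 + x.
26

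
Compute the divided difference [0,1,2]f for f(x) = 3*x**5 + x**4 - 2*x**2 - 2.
50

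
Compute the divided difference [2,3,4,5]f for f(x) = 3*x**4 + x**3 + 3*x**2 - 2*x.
43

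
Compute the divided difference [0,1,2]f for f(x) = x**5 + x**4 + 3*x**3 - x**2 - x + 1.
30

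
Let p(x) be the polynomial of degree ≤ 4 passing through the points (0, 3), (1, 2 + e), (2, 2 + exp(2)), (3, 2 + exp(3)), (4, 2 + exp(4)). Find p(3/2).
-5*exp(3)/32 + 15*e/32 + 3*exp(4)/128 + 251/128 + 45*exp(2)/64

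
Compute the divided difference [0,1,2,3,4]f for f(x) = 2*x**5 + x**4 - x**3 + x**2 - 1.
21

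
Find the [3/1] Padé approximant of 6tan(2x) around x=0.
16*x**3 + 12*x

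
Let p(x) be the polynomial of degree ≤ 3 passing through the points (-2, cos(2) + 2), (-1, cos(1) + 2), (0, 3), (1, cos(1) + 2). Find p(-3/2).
5*cos(2)/16 + cos(1) + 27/16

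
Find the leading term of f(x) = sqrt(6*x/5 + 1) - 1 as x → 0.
3*x/5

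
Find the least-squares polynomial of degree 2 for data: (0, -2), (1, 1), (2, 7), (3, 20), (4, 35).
-69/35 + (31/70)x + (31/14)x²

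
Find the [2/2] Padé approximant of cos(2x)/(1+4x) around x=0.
(-43*x**2/21 + 2*x/21 + 1)/(x**2/3 + 86*x/21 + 1)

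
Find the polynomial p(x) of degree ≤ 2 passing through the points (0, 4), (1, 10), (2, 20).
2*x**2 + 4*x + 4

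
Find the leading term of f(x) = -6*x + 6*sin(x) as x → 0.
-x**3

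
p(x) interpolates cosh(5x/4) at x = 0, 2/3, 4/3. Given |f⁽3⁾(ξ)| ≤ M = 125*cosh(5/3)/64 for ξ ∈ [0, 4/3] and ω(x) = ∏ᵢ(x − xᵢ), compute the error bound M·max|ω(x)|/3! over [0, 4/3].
125*sqrt(3)*cosh(5/3)/5832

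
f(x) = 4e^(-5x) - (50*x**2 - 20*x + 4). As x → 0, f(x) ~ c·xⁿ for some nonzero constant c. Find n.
3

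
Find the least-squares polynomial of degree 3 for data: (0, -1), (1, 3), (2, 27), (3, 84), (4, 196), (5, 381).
-155/126 + (1889/756)x + (-34/63)x² + (331/108)x³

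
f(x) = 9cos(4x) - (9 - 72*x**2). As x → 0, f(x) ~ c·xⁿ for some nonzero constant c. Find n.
4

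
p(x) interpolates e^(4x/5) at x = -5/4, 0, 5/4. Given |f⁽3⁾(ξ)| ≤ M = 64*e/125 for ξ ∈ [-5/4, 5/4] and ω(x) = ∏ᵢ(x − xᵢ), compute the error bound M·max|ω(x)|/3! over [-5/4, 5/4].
sqrt(3)*e/27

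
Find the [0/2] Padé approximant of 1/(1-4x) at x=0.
1/(1 - 4*x)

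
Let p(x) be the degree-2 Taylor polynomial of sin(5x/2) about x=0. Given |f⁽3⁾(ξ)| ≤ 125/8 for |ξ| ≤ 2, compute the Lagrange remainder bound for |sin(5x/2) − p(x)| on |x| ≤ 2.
125/6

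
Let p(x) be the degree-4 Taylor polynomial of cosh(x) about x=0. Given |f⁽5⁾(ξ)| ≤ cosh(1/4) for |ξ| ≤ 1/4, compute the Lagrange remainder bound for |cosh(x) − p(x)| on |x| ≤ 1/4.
cosh(1/4)/122880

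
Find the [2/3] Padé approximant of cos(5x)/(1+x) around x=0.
(1 - 125*x**2/12)/(25*x**3/12 + 25*x**2/12 + x + 1)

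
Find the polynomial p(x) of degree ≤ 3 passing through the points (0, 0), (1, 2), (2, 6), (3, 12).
x**2 + x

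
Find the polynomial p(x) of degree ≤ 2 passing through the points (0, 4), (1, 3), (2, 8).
3*x**2 - 4*x + 4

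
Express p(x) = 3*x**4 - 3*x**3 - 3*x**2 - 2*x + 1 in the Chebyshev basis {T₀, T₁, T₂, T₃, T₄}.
(5/8)T₀ + (-17/4)T₁ + (-3/4)T₃ + (3/8)T₄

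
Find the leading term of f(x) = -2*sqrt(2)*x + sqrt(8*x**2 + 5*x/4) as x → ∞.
5*sqrt(2)/32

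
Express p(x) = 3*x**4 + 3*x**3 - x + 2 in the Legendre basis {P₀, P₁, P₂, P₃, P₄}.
(13/5)P₀ + (4/5)P₁ + (12/7)P₂ + (6/5)P₃ + (24/35)P₄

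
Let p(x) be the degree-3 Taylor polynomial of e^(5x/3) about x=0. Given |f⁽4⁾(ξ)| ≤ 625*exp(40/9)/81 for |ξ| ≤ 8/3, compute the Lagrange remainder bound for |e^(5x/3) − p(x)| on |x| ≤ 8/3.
320000*exp(40/9)/19683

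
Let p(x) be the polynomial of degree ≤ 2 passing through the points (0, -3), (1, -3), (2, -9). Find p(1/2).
-9/4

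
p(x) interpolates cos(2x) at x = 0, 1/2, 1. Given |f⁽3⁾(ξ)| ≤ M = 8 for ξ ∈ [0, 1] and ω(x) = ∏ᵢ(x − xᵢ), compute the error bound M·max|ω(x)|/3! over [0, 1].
sqrt(3)/27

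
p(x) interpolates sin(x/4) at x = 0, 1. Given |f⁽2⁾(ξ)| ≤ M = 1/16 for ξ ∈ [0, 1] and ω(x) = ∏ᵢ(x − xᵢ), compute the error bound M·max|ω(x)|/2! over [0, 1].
1/128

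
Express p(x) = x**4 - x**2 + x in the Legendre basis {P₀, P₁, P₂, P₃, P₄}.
(-2/15)P₀ + P₁ + (-2/21)P₂ + (8/35)P₄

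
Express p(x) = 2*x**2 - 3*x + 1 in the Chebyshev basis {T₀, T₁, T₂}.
(2)T₀ + (-3)T₁ + T₂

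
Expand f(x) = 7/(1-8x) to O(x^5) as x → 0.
7 + 56*x + 448*x**2 + 3584*x**3 + 28672*x**4 + O(x**5)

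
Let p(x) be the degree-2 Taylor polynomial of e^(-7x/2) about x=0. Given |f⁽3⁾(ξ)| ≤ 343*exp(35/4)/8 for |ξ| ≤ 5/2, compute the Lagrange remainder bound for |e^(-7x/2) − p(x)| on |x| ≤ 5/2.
42875*exp(35/4)/384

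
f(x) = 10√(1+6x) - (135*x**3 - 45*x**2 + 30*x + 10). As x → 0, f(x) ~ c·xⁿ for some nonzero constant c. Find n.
4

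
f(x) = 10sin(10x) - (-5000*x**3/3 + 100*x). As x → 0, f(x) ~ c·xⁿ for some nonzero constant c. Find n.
5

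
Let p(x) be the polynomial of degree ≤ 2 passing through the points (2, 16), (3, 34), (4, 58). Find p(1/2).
1/4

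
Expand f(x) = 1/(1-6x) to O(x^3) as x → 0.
1 + 6*x + 36*x**2 + O(x**3)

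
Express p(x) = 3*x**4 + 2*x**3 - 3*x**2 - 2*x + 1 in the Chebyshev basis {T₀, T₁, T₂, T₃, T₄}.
(5/8)T₀ + (-1/2)T₁ + (1/2)T₃ + (3/8)T₄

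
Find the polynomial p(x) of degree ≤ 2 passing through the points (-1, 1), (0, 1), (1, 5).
2*x**2 + 2*x + 1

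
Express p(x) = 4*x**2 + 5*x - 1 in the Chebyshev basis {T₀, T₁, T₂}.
T₀ + (5)T₁ + (2)T₂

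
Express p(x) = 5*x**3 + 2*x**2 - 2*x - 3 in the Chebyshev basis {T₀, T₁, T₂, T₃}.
(-2)T₀ + (7/4)T₁ + T₂ + (5/4)T₃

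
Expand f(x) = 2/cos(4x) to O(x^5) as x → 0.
2 + 16*x**2 + 320*x**4/3 + O(x**5)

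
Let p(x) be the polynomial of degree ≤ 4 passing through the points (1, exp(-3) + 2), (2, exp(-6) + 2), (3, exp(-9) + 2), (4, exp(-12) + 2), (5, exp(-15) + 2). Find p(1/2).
(-420*exp(9) - 180*exp(3) + 35 + 378*exp(6) + 315*exp(12) + 256*exp(15))*exp(-15)/128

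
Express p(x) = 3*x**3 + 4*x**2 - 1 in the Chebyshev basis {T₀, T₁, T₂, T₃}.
T₀ + (9/4)T₁ + (2)T₂ + (3/4)T₃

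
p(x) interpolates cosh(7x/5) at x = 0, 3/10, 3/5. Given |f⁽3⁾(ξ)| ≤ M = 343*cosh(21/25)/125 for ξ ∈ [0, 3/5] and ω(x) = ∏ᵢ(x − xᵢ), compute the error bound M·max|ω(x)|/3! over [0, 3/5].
343*sqrt(3)*cosh(21/25)/125000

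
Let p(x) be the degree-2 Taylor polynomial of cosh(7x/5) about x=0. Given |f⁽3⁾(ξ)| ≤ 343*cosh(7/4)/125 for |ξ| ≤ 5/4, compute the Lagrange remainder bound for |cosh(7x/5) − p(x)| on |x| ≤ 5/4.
343*cosh(7/4)/384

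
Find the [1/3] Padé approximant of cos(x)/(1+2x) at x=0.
(1 - 5*x/24)/(43*x**3/48 + x**2/12 + 43*x/24 + 1)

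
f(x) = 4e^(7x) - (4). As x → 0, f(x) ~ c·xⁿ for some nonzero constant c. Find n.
1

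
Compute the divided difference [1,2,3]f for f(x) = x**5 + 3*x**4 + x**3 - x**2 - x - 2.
170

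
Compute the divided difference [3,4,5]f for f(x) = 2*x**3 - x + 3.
24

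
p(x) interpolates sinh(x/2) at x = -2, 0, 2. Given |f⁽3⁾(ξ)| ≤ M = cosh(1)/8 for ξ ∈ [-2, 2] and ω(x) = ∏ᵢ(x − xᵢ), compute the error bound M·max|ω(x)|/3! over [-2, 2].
sqrt(3)*cosh(1)/27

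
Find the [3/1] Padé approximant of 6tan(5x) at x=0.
250*x**3 + 30*x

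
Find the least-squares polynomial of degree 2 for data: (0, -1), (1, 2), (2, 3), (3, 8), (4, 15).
-17/35 + (13/35)x + (6/7)x²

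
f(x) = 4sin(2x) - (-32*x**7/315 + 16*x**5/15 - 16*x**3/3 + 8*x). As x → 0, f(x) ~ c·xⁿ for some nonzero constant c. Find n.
9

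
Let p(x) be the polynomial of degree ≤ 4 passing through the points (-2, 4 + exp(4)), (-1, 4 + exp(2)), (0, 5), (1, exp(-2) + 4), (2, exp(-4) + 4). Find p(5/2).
5*(-36*exp(6) - 84*exp(2) + 63 + 178*exp(4) + 7*exp(8))*exp(-4)/128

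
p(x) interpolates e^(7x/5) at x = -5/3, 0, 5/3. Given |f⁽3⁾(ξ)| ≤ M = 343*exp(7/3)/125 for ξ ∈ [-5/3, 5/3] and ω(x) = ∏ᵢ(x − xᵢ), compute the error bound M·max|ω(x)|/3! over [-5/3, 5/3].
343*sqrt(3)*exp(7/3)/729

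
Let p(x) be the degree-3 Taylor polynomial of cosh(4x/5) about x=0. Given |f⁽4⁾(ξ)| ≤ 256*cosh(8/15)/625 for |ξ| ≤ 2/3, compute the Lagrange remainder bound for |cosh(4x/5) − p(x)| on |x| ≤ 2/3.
512*cosh(8/15)/151875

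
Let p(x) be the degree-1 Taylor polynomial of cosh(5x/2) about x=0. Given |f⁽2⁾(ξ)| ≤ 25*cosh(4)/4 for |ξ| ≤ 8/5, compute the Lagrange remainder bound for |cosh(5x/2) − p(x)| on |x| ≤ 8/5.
8*cosh(4)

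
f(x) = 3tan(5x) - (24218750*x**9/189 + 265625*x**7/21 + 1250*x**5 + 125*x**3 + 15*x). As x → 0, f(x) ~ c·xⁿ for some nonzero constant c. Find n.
11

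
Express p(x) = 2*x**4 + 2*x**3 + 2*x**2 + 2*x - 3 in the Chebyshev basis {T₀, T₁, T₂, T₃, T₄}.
(-5/4)T₀ + (7/2)T₁ + (2)T₂ + (1/2)T₃ + (1/4)T₄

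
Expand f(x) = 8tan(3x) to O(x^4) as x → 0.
24*x + 72*x**3 + O(x**4)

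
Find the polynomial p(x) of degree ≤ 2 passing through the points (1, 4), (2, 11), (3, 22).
2*x**2 + x + 1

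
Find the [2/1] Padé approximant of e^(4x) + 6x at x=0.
(-16*x**2/3 + 26*x/3 + 1)/(1 - 4*x/3)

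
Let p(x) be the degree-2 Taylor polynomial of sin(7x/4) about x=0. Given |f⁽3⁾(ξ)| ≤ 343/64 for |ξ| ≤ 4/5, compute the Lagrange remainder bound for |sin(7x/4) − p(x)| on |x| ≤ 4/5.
343/750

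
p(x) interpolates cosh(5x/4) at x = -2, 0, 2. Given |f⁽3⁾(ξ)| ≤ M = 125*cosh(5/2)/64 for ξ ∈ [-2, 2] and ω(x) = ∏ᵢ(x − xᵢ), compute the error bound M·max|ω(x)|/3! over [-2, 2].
125*sqrt(3)*cosh(5/2)/216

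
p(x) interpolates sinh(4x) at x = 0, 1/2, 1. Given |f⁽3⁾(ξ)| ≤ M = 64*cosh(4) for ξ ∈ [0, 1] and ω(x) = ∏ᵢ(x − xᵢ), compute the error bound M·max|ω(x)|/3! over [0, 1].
8*sqrt(3)*cosh(4)/27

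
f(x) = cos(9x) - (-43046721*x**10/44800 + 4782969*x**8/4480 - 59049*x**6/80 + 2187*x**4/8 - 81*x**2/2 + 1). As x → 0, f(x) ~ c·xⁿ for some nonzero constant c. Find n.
12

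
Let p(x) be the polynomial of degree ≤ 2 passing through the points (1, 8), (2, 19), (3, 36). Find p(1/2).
19/4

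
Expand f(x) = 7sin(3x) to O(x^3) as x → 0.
21*x + O(x**3)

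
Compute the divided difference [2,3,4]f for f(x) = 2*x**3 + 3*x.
18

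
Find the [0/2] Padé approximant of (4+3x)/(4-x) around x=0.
1/(3*x**2/4 - x + 1)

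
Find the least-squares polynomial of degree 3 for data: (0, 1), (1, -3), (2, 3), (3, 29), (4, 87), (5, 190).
8/9 + (-778/189)x + (-349/252)x² + (211/108)x³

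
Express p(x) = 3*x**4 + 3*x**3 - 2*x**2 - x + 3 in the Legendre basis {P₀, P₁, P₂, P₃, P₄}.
(44/15)P₀ + (4/5)P₁ + (8/21)P₂ + (6/5)P₃ + (24/35)P₄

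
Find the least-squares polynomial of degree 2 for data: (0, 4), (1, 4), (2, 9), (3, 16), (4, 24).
25/7 + (2/35)x + (9/7)x²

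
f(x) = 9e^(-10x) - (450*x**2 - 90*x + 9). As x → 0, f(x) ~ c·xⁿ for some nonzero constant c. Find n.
3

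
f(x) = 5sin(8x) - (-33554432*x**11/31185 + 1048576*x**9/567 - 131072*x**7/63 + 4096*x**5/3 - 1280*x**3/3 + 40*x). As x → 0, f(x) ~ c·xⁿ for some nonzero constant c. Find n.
13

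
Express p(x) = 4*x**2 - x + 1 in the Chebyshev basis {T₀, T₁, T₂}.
(3)T₀ - T₁ + (2)T₂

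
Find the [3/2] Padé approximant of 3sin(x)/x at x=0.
(3 - 7*x**2/20)/(x**2/20 + 1)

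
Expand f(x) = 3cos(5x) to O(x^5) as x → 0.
3 - 75*x**2/2 + 625*x**4/8 + O(x**5)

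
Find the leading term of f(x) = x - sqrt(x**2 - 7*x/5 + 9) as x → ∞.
7/10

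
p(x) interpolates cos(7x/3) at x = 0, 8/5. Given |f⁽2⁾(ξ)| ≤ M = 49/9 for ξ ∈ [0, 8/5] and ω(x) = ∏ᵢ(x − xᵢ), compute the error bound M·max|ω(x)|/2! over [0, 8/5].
392/225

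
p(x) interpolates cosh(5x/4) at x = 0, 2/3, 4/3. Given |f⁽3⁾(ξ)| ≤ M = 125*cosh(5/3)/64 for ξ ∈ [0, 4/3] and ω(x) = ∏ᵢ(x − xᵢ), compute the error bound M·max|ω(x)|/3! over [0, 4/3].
125*sqrt(3)*cosh(5/3)/5832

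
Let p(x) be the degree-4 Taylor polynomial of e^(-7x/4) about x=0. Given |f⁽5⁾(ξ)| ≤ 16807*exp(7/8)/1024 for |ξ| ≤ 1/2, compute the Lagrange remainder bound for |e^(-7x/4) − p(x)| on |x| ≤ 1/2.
16807*exp(7/8)/3932160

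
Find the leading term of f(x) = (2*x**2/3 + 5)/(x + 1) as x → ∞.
2*x/3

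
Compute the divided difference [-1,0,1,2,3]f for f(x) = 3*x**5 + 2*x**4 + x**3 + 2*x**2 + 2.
17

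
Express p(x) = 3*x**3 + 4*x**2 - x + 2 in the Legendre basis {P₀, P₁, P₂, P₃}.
(10/3)P₀ + (4/5)P₁ + (8/3)P₂ + (6/5)P₃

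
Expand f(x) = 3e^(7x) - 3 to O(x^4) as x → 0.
21*x + 147*x**2/2 + 343*x**3/2 + O(x**4)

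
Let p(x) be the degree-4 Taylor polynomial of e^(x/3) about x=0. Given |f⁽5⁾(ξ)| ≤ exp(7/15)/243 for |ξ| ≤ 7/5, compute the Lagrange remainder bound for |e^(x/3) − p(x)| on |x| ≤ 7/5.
16807*exp(7/15)/91125000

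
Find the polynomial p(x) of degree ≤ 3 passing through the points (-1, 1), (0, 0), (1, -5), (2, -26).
-2*x**3 - 2*x**2 - x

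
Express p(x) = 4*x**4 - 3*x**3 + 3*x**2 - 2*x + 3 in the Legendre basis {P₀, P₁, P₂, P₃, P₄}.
(24/5)P₀ + (-19/5)P₁ + (30/7)P₂ + (-6/5)P₃ + (32/35)P₄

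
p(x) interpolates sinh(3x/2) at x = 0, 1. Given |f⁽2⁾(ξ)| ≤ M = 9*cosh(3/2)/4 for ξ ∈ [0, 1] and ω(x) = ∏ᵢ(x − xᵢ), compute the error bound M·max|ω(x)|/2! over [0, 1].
9*cosh(3/2)/32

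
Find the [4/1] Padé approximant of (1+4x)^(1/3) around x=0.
(256*x**4/243 - 512*x**3/405 + 32*x**2/15 + 64*x/15 + 1)/(44*x/15 + 1)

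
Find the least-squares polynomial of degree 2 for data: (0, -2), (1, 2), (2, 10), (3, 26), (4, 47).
-9/5 + (1/5)x + (3)x²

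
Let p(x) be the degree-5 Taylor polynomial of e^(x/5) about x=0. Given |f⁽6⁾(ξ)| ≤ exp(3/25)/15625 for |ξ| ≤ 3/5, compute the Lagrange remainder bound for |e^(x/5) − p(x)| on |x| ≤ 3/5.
81*exp(3/25)/19531250000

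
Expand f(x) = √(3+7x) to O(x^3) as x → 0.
sqrt(3) + 7*sqrt(3)*x/6 - 49*sqrt(3)*x**2/72 + O(x**3)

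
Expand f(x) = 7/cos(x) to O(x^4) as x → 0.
7 + 7*x**2/2 + O(x**4)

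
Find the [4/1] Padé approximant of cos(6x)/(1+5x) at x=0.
(54*x**4 - 18*x**2 + 1)/(5*x + 1)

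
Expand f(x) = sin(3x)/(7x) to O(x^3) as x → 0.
3/7 - 9*x**2/14 + O(x**3)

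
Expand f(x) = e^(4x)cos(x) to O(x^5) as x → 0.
1 + 4*x + 15*x**2/2 + 26*x**3/3 + 161*x**4/24 + O(x**5)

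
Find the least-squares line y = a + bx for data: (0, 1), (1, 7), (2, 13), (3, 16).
a = 8/5, b = 51/10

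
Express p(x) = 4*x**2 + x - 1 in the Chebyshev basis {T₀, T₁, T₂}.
T₀ + T₁ + (2)T₂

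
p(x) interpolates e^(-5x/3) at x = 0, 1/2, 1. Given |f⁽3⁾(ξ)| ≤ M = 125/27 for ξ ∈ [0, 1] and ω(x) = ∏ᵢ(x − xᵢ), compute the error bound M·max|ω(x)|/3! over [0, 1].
125*sqrt(3)/5832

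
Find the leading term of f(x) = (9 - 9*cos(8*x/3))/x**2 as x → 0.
32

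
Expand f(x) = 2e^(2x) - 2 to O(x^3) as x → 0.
4*x + 4*x**2 + O(x**3)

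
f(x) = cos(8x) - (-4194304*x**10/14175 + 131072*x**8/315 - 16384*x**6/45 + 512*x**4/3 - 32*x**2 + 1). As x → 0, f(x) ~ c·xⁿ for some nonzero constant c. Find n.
12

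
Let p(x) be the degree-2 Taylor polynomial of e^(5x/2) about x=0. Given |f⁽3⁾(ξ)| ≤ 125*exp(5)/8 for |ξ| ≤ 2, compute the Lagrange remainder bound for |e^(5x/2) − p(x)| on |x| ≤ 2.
125*exp(5)/6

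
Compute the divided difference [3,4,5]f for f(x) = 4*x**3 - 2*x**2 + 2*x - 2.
46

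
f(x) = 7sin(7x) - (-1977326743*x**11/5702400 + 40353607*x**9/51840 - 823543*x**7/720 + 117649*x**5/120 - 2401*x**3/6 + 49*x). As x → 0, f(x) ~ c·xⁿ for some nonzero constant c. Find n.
13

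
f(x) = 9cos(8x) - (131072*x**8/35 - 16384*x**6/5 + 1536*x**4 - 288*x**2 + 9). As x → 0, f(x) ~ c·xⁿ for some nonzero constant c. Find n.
10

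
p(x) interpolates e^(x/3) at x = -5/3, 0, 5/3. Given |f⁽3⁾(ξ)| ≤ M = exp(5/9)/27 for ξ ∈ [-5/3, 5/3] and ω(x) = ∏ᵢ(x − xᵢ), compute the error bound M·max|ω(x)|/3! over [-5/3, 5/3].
125*sqrt(3)*exp(5/9)/19683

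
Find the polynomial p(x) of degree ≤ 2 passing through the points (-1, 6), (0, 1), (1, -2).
x**2 - 4*x + 1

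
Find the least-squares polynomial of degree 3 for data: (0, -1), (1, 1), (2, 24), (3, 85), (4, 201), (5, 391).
-67/63 + (-821/378)x + (187/126)x² + (79/27)x³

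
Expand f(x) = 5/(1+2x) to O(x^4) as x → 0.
5 - 10*x + 20*x**2 - 40*x**3 + O(x**4)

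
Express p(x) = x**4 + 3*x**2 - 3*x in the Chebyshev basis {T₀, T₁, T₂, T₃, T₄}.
(15/8)T₀ + (-3)T₁ + (2)T₂ + (1/8)T₄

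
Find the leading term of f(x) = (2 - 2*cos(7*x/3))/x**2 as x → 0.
49/9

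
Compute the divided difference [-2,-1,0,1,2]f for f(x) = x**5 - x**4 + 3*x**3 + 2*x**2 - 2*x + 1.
-1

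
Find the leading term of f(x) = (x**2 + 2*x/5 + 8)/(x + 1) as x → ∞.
x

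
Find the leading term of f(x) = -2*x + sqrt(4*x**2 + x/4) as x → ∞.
1/16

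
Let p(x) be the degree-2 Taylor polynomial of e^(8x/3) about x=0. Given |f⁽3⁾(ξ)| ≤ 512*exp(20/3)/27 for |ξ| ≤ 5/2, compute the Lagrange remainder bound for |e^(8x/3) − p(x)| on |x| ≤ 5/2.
4000*exp(20/3)/81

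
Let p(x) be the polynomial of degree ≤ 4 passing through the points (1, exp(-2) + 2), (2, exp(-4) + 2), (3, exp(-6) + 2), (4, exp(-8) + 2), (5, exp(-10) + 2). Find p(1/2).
(-420*exp(6) - 180*exp(2) + 35 + 378*exp(4) + 315*exp(8) + 256*exp(10))*exp(-10)/128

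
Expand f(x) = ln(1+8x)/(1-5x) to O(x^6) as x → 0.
8*x + 8*x**2 + 632*x**3/3 + 88*x**4/3 + 100504*x**5/15 + O(x**6)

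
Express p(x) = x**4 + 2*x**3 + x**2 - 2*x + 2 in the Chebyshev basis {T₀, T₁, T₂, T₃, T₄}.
(23/8)T₀ + (-1/2)T₁ + T₂ + (1/2)T₃ + (1/8)T₄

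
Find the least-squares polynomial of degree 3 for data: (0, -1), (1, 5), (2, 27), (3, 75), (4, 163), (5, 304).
-71/63 + (1301/378)x + (253/252)x² + (227/108)x³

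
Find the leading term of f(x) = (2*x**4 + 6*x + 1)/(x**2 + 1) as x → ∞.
2*x**2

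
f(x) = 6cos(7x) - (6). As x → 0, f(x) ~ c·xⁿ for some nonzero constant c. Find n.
2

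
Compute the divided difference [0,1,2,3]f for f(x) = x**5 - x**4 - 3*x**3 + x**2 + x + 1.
16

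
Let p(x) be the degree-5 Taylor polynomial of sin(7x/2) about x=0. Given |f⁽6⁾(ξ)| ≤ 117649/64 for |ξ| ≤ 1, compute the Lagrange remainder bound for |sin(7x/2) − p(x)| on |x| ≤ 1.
117649/46080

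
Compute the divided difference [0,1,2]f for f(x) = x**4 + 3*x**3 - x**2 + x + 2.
15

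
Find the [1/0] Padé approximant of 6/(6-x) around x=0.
x/6 + 1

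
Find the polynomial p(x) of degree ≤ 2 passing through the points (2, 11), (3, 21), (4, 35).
2*x**2 + 3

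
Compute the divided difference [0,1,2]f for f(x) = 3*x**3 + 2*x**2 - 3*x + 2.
11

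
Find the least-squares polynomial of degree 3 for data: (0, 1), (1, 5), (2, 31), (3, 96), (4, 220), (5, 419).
127/126 + (-625/756)x + (116/63)x² + (325/108)x³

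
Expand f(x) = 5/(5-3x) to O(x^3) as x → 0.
1 + 3*x/5 + 9*x**2/25 + O(x**3)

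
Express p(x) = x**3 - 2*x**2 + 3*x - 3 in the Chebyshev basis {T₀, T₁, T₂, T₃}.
(-4)T₀ + (15/4)T₁ - T₂ + (1/4)T₃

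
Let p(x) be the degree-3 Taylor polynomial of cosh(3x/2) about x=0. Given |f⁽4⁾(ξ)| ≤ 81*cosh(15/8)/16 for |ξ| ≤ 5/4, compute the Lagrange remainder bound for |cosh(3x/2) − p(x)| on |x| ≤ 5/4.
16875*cosh(15/8)/32768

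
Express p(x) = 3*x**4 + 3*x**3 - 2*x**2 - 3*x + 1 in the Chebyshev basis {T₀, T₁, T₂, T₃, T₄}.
(9/8)T₀ + (-3/4)T₁ + (1/2)T₂ + (3/4)T₃ + (3/8)T₄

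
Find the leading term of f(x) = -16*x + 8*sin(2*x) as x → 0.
-32*x**3/3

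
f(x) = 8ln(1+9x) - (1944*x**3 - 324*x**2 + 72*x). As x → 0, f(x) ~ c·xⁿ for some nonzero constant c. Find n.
4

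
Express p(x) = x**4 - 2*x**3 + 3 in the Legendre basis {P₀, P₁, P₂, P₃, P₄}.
(16/5)P₀ + (-6/5)P₁ + (4/7)P₂ + (-4/5)P₃ + (8/35)P₄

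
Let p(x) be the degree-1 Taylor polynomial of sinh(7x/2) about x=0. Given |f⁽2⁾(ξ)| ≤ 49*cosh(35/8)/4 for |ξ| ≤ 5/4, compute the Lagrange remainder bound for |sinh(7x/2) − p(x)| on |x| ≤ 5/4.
1225*cosh(35/8)/128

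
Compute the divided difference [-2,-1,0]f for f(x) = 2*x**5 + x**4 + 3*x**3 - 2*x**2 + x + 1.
-34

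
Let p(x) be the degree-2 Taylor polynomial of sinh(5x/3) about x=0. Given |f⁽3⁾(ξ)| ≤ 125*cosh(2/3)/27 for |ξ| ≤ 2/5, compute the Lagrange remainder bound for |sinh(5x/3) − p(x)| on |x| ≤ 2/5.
4*cosh(2/3)/81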